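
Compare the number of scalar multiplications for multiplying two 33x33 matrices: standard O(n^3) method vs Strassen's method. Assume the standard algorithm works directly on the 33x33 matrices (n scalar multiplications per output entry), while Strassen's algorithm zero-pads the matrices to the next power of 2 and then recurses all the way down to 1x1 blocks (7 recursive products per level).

Matrix multiplication for 33x33 matrices:

Strassen's algorithm requires power-of-2 dimensions. Pad 33x33 to 64x64 (next power of 2).

Standard algorithm: 33^3 = 35937 multiplications
Strassen's algorithm: 7^(log2(64)) = 7^6 = 117649 multiplications
Difference: 35937 - 117649 = -81712 (Strassen uses MORE here due to padding overhead — for small or just-over-power-of-2 n, padding can outweigh the per-level savings)

Standard: 35937 multiplications (33^3). Strassen: 117649 multiplications (7^6, after padding to 64x64). Strassen reduces 8 recursive multiplications to 7 at each level.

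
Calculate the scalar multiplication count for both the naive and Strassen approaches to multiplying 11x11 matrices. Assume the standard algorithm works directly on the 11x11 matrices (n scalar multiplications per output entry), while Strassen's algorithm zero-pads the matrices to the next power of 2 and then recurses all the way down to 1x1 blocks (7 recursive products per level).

Matrix multiplication for 11x11 matrices:

Strassen's algorithm requires power-of-2 dimensions. Pad 11x11 to 16x16 (next power of 2).

Standard algorithm: 11^3 = 1331 multiplications
Strassen's algorithm: 7^(log2(16)) = 7^4 = 2401 multiplications
Difference: 1331 - 2401 = -1070 (Strassen uses MORE here due to padding overhead — for small or just-over-power-of-2 n, padding can outweigh the per-level savings)

Standard: 1331 multiplications (11^3). Strassen: 2401 multiplications (7^4, after padding to 16x16). Strassen reduces 8 recursive multiplications to 7 at each level.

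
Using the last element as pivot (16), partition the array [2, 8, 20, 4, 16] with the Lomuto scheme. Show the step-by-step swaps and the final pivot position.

Lomuto partition with pivot = 16:

Initial array: [2, 8, 20, 4, 16]

arr[0]=2 <= 16: swap with position 0, array becomes [2, 8, 20, 4, 16]
arr[1]=8 <= 16: swap with position 1, array becomes [2, 8, 20, 4, 16]
arr[2]=20 > 16: no swap
arr[3]=4 <= 16: swap with position 2, array becomes [2, 8, 4, 20, 16]

Place pivot at position 3: [2, 8, 4, 16, 20]
Pivot position: 3

After partitioning with pivot 16, the array becomes [2, 8, 4, 16, 20]. The pivot is placed at index 3. All elements to the left of the pivot are <= 16, and all elements to the right are > 16.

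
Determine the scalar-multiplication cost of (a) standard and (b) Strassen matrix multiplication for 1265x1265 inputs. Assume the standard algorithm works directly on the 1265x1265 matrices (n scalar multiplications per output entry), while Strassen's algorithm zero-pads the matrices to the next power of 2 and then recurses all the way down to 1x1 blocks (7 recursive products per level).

Matrix multiplication for 1265x1265 matrices:

Strassen's algorithm requires power-of-2 dimensions. Pad 1265x1265 to 2048x2048 (next power of 2).

Standard algorithm: 1265^3 = 2024284625 multiplications
Strassen's algorithm: 7^(log2(2048)) = 7^11 = 1977326743 multiplications
Savings: 2024284625 - 1977326743 = 46957882 multiplications

Standard: 2024284625 multiplications (1265^3). Strassen: 1977326743 multiplications (7^11, after padding to 2048x2048). Strassen reduces 8 recursive multiplications to 7 at each level.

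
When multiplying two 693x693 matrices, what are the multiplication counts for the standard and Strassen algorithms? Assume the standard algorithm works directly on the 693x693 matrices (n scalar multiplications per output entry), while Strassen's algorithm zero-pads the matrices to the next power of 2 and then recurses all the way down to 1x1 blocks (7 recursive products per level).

Matrix multiplication for 693x693 matrices:

Strassen's algorithm requires power-of-2 dimensions. Pad 693x693 to 1024x1024 (next power of 2).

Standard algorithm: 693^3 = 332812557 multiplications
Strassen's algorithm: 7^(log2(1024)) = 7^10 = 282475249 multiplications
Savings: 332812557 - 282475249 = 50337308 multiplications

Standard: 332812557 multiplications (693^3). Strassen: 282475249 multiplications (7^10, after padding to 1024x1024). Strassen reduces 8 recursive multiplications to 7 at each level.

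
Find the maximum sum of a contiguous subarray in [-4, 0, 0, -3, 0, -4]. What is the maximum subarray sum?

Using Kadane's algorithm on [-4, 0, 0, -3, 0, -4]:

Scanning through the array:
Position 1 (value 0): max_ending_here = 0, max_so_far = 0
Position 2 (value 0): max_ending_here = 0, max_so_far = 0
Position 3 (value -3): max_ending_here = -3, max_so_far = 0
Position 4 (value 0): max_ending_here = 0, max_so_far = 0
Position 5 (value -4): max_ending_here = -4, max_so_far = 0

Maximum subarray: [0]
Maximum sum: 0

The maximum subarray is [0] with sum 0. This subarray runs from index 1 to index 1.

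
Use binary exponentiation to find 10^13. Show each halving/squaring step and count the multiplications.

Computing 10^13 by squaring (build up from 10^1; each line after the first costs one multiplication):

10^1 = 10
10^2 = (10^1)^2 = 10^2 = 100
10^3 = 10 * 10^2 = 10 * 100 = 1000
10^6 = (10^3)^2 = 1000^2 = 1000000
10^12 = (10^6)^2 = 1000000^2 = 1000000000000
10^13 = 10 * 10^12 = 10 * 1000000000000 = 10000000000000

Result: 10000000000000
Multiplications needed: 5 (5 lines after 10^1)

10^13 = 10000000000000. Using exponentiation by squaring, this requires 5 multiplications. The key idea: if the exponent is even, square the half-power; if odd, multiply by the base once.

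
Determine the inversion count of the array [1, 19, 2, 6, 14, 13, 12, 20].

Finding inversions in [1, 19, 2, 6, 14, 13, 12, 20]:

(1, 2): arr[1]=19 > arr[2]=2
(1, 3): arr[1]=19 > arr[3]=6
(1, 4): arr[1]=19 > arr[4]=14
(1, 5): arr[1]=19 > arr[5]=13
(1, 6): arr[1]=19 > arr[6]=12
(4, 5): arr[4]=14 > arr[5]=13
(4, 6): arr[4]=14 > arr[6]=12
(5, 6): arr[5]=13 > arr[6]=12

Total inversions: 8

The array has 8 inversion(s): (1,2), (1,3), (1,4), (1,5), (1,6), (4,5), (4,6), (5,6). Each pair (i,j) satisfies i < j and arr[i] > arr[j].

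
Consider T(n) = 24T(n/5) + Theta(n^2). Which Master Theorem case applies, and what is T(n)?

Master Theorem for T(n) = 24T(n/5) + O(n^2):

a = 24, b = 5, c = 2
log_b(a) = log_5(24) = 1.9746

Case 3: c = 2 > log_5(24) = 1.9746
T(n) = O(n^2) = O(n^2)

For T(n) = 24T(n/5) + O(n^2): log_5(24) = 1.9746. This is Case 3 of the Master Theorem (c > log_b(a), work dominated by root), giving O(n^2).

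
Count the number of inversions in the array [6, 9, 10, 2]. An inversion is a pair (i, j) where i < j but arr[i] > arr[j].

Finding inversions in [6, 9, 10, 2]:

(0, 3): arr[0]=6 > arr[3]=2
(1, 3): arr[1]=9 > arr[3]=2
(2, 3): arr[2]=10 > arr[3]=2

Total inversions: 3

The array has 3 inversion(s): (0,3), (1,3), (2,3). Each pair (i,j) satisfies i < j and arr[i] > arr[j].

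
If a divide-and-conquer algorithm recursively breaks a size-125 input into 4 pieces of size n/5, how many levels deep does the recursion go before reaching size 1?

For divide and conquer with division factor 5:

Problem sizes at each level:
Level 0: 125
Level 1: 25
Level 2: 5
Level 3: 1

The root is level 0 and the size-1 base case is level 3 (the tree spans levels 0 through 3, i.e. 4 levels counting the root), so the depth is the number of divisions: log_5(125) = 3

The recursion tree depth is log_5(125) = 3. At each level, the problem size is divided by 5, so it takes 3 divisions to reduce to a base case of size 1. The algorithm makes 4 recursive calls at each level.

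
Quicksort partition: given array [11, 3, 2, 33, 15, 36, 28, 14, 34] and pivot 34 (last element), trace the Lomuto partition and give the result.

Lomuto partition with pivot = 34:

Initial array: [11, 3, 2, 33, 15, 36, 28, 14, 34]

arr[0]=11 <= 34: swap with position 0, array becomes [11, 3, 2, 33, 15, 36, 28, 14, 34]
arr[1]=3 <= 34: swap with position 1, array becomes [11, 3, 2, 33, 15, 36, 28, 14, 34]
arr[2]=2 <= 34: swap with position 2, array becomes [11, 3, 2, 33, 15, 36, 28, 14, 34]
arr[3]=33 <= 34: swap with position 3, array becomes [11, 3, 2, 33, 15, 36, 28, 14, 34]
arr[4]=15 <= 34: swap with position 4, array becomes [11, 3, 2, 33, 15, 36, 28, 14, 34]
arr[5]=36 > 34: no swap
arr[6]=28 <= 34: swap with position 5, array becomes [11, 3, 2, 33, 15, 28, 36, 14, 34]
arr[7]=14 <= 34: swap with position 6, array becomes [11, 3, 2, 33, 15, 28, 14, 36, 34]

Place pivot at position 7: [11, 3, 2, 33, 15, 28, 14, 34, 36]
Pivot position: 7

After partitioning with pivot 34, the array becomes [11, 3, 2, 33, 15, 28, 14, 34, 36]. The pivot is placed at index 7. All elements to the left of the pivot are <= 34, and all elements to the right are > 34.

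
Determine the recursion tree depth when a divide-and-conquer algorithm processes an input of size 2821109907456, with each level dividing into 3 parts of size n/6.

For divide and conquer with division factor 6:

Problem sizes at each level:
Level 0: 2821109907456
Level 1: 470184984576
Level 2: 78364164096
Level 3: 13060694016
Level 4: 2176782336
Level 5: 362797056
Level 6: 60466176
Level 7: 10077696
Level 8: 1679616
Level 9: 279936
Level 10: 46656
Level 11: 7776
Level 12: 1296
Level 13: 216
Level 14: 36
Level 15: 6
Level 16: 1

The root is level 0 and the size-1 base case is level 16 (the tree spans levels 0 through 16, i.e. 17 levels counting the root), so the depth is the number of divisions: log_6(2821109907456) = 16

The recursion tree depth is log_6(2821109907456) = 16. At each level, the problem size is divided by 6, so it takes 16 divisions to reduce to a base case of size 1. The algorithm makes 3 recursive calls at each level.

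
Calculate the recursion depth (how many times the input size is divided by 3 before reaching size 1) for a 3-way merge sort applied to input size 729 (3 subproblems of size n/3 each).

For divide and conquer with division factor 3:

Problem sizes at each level:
Level 0: 729
Level 1: 243
Level 2: 81
Level 3: 27
Level 4: 9
Level 5: 3
Level 6: 1

The root is level 0 and the size-1 base case is level 6 (the tree spans levels 0 through 6, i.e. 7 levels counting the root), so the depth is the number of divisions: log_3(729) = 6

The recursion tree depth is log_3(729) = 6. At each level, the problem size is divided by 3, so it takes 6 divisions to reduce to a base case of size 1. The algorithm makes 3 recursive calls at each level.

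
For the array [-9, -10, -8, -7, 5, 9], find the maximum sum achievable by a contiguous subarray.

Using Kadane's algorithm on [-9, -10, -8, -7, 5, 9]:

Scanning through the array:
Position 1 (value -10): max_ending_here = -10, max_so_far = -9
Position 2 (value -8): max_ending_here = -8, max_so_far = -8
Position 3 (value -7): max_ending_here = -7, max_so_far = -7
Position 4 (value 5): max_ending_here = 5, max_so_far = 5
Position 5 (value 9): max_ending_here = 14, max_so_far = 14

Maximum subarray: [5, 9]
Maximum sum: 14

The maximum subarray is [5, 9] with sum 14. This subarray runs from index 4 to index 5.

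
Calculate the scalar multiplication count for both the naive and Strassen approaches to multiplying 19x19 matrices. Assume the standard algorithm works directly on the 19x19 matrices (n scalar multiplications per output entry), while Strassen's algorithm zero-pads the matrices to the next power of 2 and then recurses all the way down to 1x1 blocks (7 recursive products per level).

Matrix multiplication for 19x19 matrices:

Strassen's algorithm requires power-of-2 dimensions. Pad 19x19 to 32x32 (next power of 2).

Standard algorithm: 19^3 = 6859 multiplications
Strassen's algorithm: 7^(log2(32)) = 7^5 = 16807 multiplications
Difference: 6859 - 16807 = -9948 (Strassen uses MORE here due to padding overhead — for small or just-over-power-of-2 n, padding can outweigh the per-level savings)

Standard: 6859 multiplications (19^3). Strassen: 16807 multiplications (7^5, after padding to 32x32). Strassen reduces 8 recursive multiplications to 7 at each level.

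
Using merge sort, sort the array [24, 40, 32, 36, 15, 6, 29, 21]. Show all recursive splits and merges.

Merge sort trace:

Split: [24, 40, 32, 36, 15, 6, 29, 21] -> [24, 40, 32, 36] and [15, 6, 29, 21]
  Split: [24, 40, 32, 36] -> [24, 40] and [32, 36]
    Split: [24, 40] -> [24] and [40]
    Merge: [24] + [40] -> [24, 40]
    Split: [32, 36] -> [32] and [36]
    Merge: [32] + [36] -> [32, 36]
  Merge: [24, 40] + [32, 36] -> [24, 32, 36, 40]
  Split: [15, 6, 29, 21] -> [15, 6] and [29, 21]
    Split: [15, 6] -> [15] and [6]
    Merge: [15] + [6] -> [6, 15]
    Split: [29, 21] -> [29] and [21]
    Merge: [29] + [21] -> [21, 29]
  Merge: [6, 15] + [21, 29] -> [6, 15, 21, 29]
Merge: [24, 32, 36, 40] + [6, 15, 21, 29] -> [6, 15, 21, 24, 29, 32, 36, 40]

Final sorted array: [6, 15, 21, 24, 29, 32, 36, 40]

The merge sort proceeds by recursively splitting the array and merging sorted halves.
After all merges, the sorted array is [6, 15, 21, 24, 29, 32, 36, 40].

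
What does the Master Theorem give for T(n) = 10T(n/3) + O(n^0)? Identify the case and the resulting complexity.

Master Theorem for T(n) = 10T(n/3) + O(n^0):

a = 10, b = 3, c = 0
log_b(a) = log_3(10) = 2.0959

Case 1: c = 0 < log_3(10) = 2.0959
T(n) = O(n^(log_3 10))

For T(n) = 10T(n/3) + O(n^0): log_3(10) = 2.0959. This is Case 1 of the Master Theorem (c < log_b(a), work dominated by leaves), giving O(n^(log_3 10)).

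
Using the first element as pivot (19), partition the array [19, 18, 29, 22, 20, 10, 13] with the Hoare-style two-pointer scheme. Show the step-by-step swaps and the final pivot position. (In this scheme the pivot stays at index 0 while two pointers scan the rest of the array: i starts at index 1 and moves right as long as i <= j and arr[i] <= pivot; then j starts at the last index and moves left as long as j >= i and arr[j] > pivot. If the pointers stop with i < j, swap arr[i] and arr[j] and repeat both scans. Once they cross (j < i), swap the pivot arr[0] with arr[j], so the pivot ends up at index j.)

Hoare-style two-pointer partition with pivot = 19:

Initial array: [19, 18, 29, 22, 20, 10, 13]

Pointers start at i = 1, j = 6.
i stops at index 2 (arr[2]=29 > 19), j stops at index 6 (arr[6]=13 <= 19): swap arr[2] and arr[6], array becomes [19, 18, 13, 22, 20, 10, 29]
i stops at index 3 (arr[3]=22 > 19), j stops at index 5 (arr[5]=10 <= 19): swap arr[3] and arr[5], array becomes [19, 18, 13, 10, 20, 22, 29]
i ends at 4, j ends at 3: the pointers have crossed (j < i), so scanning stops.

Swap pivot arr[0] with arr[3] to place pivot at position 3: [10, 18, 13, 19, 20, 22, 29]
Pivot position: 3

After partitioning with pivot 19, the array becomes [10, 18, 13, 19, 20, 22, 29]. The pivot is placed at index 3. All elements to the left of the pivot are <= 19, and all elements to the right are > 19.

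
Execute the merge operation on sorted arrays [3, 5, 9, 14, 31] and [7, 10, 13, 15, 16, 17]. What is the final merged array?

Merging process:

Compare 3 vs 7: take 3 from left. Merged: [3]
Compare 5 vs 7: take 5 from left. Merged: [3, 5]
Compare 9 vs 7: take 7 from right. Merged: [3, 5, 7]
Compare 9 vs 10: take 9 from left. Merged: [3, 5, 7, 9]
Compare 14 vs 10: take 10 from right. Merged: [3, 5, 7, 9, 10]
Compare 14 vs 13: take 13 from right. Merged: [3, 5, 7, 9, 10, 13]
Compare 14 vs 15: take 14 from left. Merged: [3, 5, 7, 9, 10, 13, 14]
Compare 31 vs 15: take 15 from right. Merged: [3, 5, 7, 9, 10, 13, 14, 15]
Compare 31 vs 16: take 16 from right. Merged: [3, 5, 7, 9, 10, 13, 14, 15, 16]
Compare 31 vs 17: take 17 from right. Merged: [3, 5, 7, 9, 10, 13, 14, 15, 16, 17]
Append remaining from left: [31]. Merged: [3, 5, 7, 9, 10, 13, 14, 15, 16, 17, 31]

Final merged array: [3, 5, 7, 9, 10, 13, 14, 15, 16, 17, 31]
Total comparisons: 10

The merged array is [3, 5, 7, 9, 10, 13, 14, 15, 16, 17, 31], requiring 10 comparisons. The merge step runs in O(n) time where n is the total number of elements.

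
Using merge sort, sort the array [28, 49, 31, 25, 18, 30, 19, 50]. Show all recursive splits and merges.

Merge sort trace:

Split: [28, 49, 31, 25, 18, 30, 19, 50] -> [28, 49, 31, 25] and [18, 30, 19, 50]
  Split: [28, 49, 31, 25] -> [28, 49] and [31, 25]
    Split: [28, 49] -> [28] and [49]
    Merge: [28] + [49] -> [28, 49]
    Split: [31, 25] -> [31] and [25]
    Merge: [31] + [25] -> [25, 31]
  Merge: [28, 49] + [25, 31] -> [25, 28, 31, 49]
  Split: [18, 30, 19, 50] -> [18, 30] and [19, 50]
    Split: [18, 30] -> [18] and [30]
    Merge: [18] + [30] -> [18, 30]
    Split: [19, 50] -> [19] and [50]
    Merge: [19] + [50] -> [19, 50]
  Merge: [18, 30] + [19, 50] -> [18, 19, 30, 50]
Merge: [25, 28, 31, 49] + [18, 19, 30, 50] -> [18, 19, 25, 28, 30, 31, 49, 50]

Final sorted array: [18, 19, 25, 28, 30, 31, 49, 50]

The merge sort proceeds by recursively splitting the array and merging sorted halves.
After all merges, the sorted array is [18, 19, 25, 28, 30, 31, 49, 50].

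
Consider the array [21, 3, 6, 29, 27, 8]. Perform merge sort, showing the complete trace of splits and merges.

Merge sort trace:

Split: [21, 3, 6, 29, 27, 8] -> [21, 3, 6] and [29, 27, 8]
  Split: [21, 3, 6] -> [21] and [3, 6]
    Split: [3, 6] -> [3] and [6]
    Merge: [3] + [6] -> [3, 6]
  Merge: [21] + [3, 6] -> [3, 6, 21]
  Split: [29, 27, 8] -> [29] and [27, 8]
    Split: [27, 8] -> [27] and [8]
    Merge: [27] + [8] -> [8, 27]
  Merge: [29] + [8, 27] -> [8, 27, 29]
Merge: [3, 6, 21] + [8, 27, 29] -> [3, 6, 8, 21, 27, 29]

Final sorted array: [3, 6, 8, 21, 27, 29]

The merge sort proceeds by recursively splitting the array and merging sorted halves.
After all merges, the sorted array is [3, 6, 8, 21, 27, 29].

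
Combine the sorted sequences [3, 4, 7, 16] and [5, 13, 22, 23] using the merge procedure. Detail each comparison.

Merging process:

Compare 3 vs 5: take 3 from left. Merged: [3]
Compare 4 vs 5: take 4 from left. Merged: [3, 4]
Compare 7 vs 5: take 5 from right. Merged: [3, 4, 5]
Compare 7 vs 13: take 7 from left. Merged: [3, 4, 5, 7]
Compare 16 vs 13: take 13 from right. Merged: [3, 4, 5, 7, 13]
Compare 16 vs 22: take 16 from left. Merged: [3, 4, 5, 7, 13, 16]
Append remaining from right: [22, 23]. Merged: [3, 4, 5, 7, 13, 16, 22, 23]

Final merged array: [3, 4, 5, 7, 13, 16, 22, 23]
Total comparisons: 6

The merged array is [3, 4, 5, 7, 13, 16, 22, 23], requiring 6 comparisons. The merge step runs in O(n) time where n is the total number of elements.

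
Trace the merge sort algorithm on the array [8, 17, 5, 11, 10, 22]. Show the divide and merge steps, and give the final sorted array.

Merge sort trace:

Split: [8, 17, 5, 11, 10, 22] -> [8, 17, 5] and [11, 10, 22]
  Split: [8, 17, 5] -> [8] and [17, 5]
    Split: [17, 5] -> [17] and [5]
    Merge: [17] + [5] -> [5, 17]
  Merge: [8] + [5, 17] -> [5, 8, 17]
  Split: [11, 10, 22] -> [11] and [10, 22]
    Split: [10, 22] -> [10] and [22]
    Merge: [10] + [22] -> [10, 22]
  Merge: [11] + [10, 22] -> [10, 11, 22]
Merge: [5, 8, 17] + [10, 11, 22] -> [5, 8, 10, 11, 17, 22]

Final sorted array: [5, 8, 10, 11, 17, 22]

The merge sort proceeds by recursively splitting the array and merging sorted halves.
After all merges, the sorted array is [5, 8, 10, 11, 17, 22].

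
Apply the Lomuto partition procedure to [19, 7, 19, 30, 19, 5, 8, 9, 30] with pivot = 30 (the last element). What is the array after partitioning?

Lomuto partition with pivot = 30:

Initial array: [19, 7, 19, 30, 19, 5, 8, 9, 30]

arr[0]=19 <= 30: swap with position 0, array becomes [19, 7, 19, 30, 19, 5, 8, 9, 30]
arr[1]=7 <= 30: swap with position 1, array becomes [19, 7, 19, 30, 19, 5, 8, 9, 30]
arr[2]=19 <= 30: swap with position 2, array becomes [19, 7, 19, 30, 19, 5, 8, 9, 30]
arr[3]=30 <= 30: swap with position 3, array becomes [19, 7, 19, 30, 19, 5, 8, 9, 30]
arr[4]=19 <= 30: swap with position 4, array becomes [19, 7, 19, 30, 19, 5, 8, 9, 30]
arr[5]=5 <= 30: swap with position 5, array becomes [19, 7, 19, 30, 19, 5, 8, 9, 30]
arr[6]=8 <= 30: swap with position 6, array becomes [19, 7, 19, 30, 19, 5, 8, 9, 30]
arr[7]=9 <= 30: swap with position 7, array becomes [19, 7, 19, 30, 19, 5, 8, 9, 30]

Place pivot at position 8: [19, 7, 19, 30, 19, 5, 8, 9, 30]
Pivot position: 8

After partitioning with pivot 30, the array becomes [19, 7, 19, 30, 19, 5, 8, 9, 30]. The pivot is placed at index 8. All elements to the left of the pivot are <= 30, and all elements to the right are > 30.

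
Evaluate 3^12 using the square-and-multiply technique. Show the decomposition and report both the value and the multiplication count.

Computing 3^12 by squaring (build up from 3^1; each line after the first costs one multiplication):

3^1 = 3
3^2 = (3^1)^2 = 3^2 = 9
3^3 = 3 * 3^2 = 3 * 9 = 27
3^6 = (3^3)^2 = 27^2 = 729
3^12 = (3^6)^2 = 729^2 = 531441

Result: 531441
Multiplications needed: 4 (4 lines after 3^1)

3^12 = 531441. Using exponentiation by squaring, this requires 4 multiplications. The key idea: if the exponent is even, square the half-power; if odd, multiply by the base once.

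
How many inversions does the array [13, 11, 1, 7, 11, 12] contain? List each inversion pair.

Finding inversions in [13, 11, 1, 7, 11, 12]:

(0, 1): arr[0]=13 > arr[1]=11
(0, 2): arr[0]=13 > arr[2]=1
(0, 3): arr[0]=13 > arr[3]=7
(0, 4): arr[0]=13 > arr[4]=11
(0, 5): arr[0]=13 > arr[5]=12
(1, 2): arr[1]=11 > arr[2]=1
(1, 3): arr[1]=11 > arr[3]=7

Total inversions: 7

The array has 7 inversion(s): (0,1), (0,2), (0,3), (0,4), (0,5), (1,2), (1,3). Each pair (i,j) satisfies i < j and arr[i] > arr[j].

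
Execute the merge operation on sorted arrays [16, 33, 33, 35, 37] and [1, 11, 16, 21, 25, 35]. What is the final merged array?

Merging process:

Compare 16 vs 1: take 1 from right. Merged: [1]
Compare 16 vs 11: take 11 from right. Merged: [1, 11]
Compare 16 vs 16: take 16 from left. Merged: [1, 11, 16]
Compare 33 vs 16: take 16 from right. Merged: [1, 11, 16, 16]
Compare 33 vs 21: take 21 from right. Merged: [1, 11, 16, 16, 21]
Compare 33 vs 25: take 25 from right. Merged: [1, 11, 16, 16, 21, 25]
Compare 33 vs 35: take 33 from left. Merged: [1, 11, 16, 16, 21, 25, 33]
Compare 33 vs 35: take 33 from left. Merged: [1, 11, 16, 16, 21, 25, 33, 33]
Compare 35 vs 35: take 35 from left. Merged: [1, 11, 16, 16, 21, 25, 33, 33, 35]
Compare 37 vs 35: take 35 from right. Merged: [1, 11, 16, 16, 21, 25, 33, 33, 35, 35]
Append remaining from left: [37]. Merged: [1, 11, 16, 16, 21, 25, 33, 33, 35, 35, 37]

Final merged array: [1, 11, 16, 16, 21, 25, 33, 33, 35, 35, 37]
Total comparisons: 10

The merged array is [1, 11, 16, 16, 21, 25, 33, 33, 35, 35, 37], requiring 10 comparisons. The merge step runs in O(n) time where n is the total number of elements.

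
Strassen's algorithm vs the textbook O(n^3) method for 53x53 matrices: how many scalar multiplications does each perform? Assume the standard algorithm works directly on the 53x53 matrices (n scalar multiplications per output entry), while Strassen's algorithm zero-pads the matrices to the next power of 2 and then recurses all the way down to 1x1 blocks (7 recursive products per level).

Matrix multiplication for 53x53 matrices:

Strassen's algorithm requires power-of-2 dimensions. Pad 53x53 to 64x64 (next power of 2).

Standard algorithm: 53^3 = 148877 multiplications
Strassen's algorithm: 7^(log2(64)) = 7^6 = 117649 multiplications
Savings: 148877 - 117649 = 31228 multiplications

Standard: 148877 multiplications (53^3). Strassen: 117649 multiplications (7^6, after padding to 64x64). Strassen reduces 8 recursive multiplications to 7 at each level.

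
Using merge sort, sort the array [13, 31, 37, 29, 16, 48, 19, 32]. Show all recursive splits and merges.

Merge sort trace:

Split: [13, 31, 37, 29, 16, 48, 19, 32] -> [13, 31, 37, 29] and [16, 48, 19, 32]
  Split: [13, 31, 37, 29] -> [13, 31] and [37, 29]
    Split: [13, 31] -> [13] and [31]
    Merge: [13] + [31] -> [13, 31]
    Split: [37, 29] -> [37] and [29]
    Merge: [37] + [29] -> [29, 37]
  Merge: [13, 31] + [29, 37] -> [13, 29, 31, 37]
  Split: [16, 48, 19, 32] -> [16, 48] and [19, 32]
    Split: [16, 48] -> [16] and [48]
    Merge: [16] + [48] -> [16, 48]
    Split: [19, 32] -> [19] and [32]
    Merge: [19] + [32] -> [19, 32]
  Merge: [16, 48] + [19, 32] -> [16, 19, 32, 48]
Merge: [13, 29, 31, 37] + [16, 19, 32, 48] -> [13, 16, 19, 29, 31, 32, 37, 48]

Final sorted array: [13, 16, 19, 29, 31, 32, 37, 48]

The merge sort proceeds by recursively splitting the array and merging sorted halves.
After all merges, the sorted array is [13, 16, 19, 29, 31, 32, 37, 48].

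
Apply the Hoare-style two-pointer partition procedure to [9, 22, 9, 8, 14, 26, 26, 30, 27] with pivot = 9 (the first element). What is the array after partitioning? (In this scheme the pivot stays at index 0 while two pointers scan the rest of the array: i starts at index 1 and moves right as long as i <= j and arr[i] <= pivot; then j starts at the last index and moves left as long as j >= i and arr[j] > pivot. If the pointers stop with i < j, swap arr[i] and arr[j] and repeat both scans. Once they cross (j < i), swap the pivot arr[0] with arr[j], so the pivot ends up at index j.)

Hoare-style two-pointer partition with pivot = 9:

Initial array: [9, 22, 9, 8, 14, 26, 26, 30, 27]

Pointers start at i = 1, j = 8.
i stops at index 1 (arr[1]=22 > 9), j stops at index 3 (arr[3]=8 <= 9): swap arr[1] and arr[3], array becomes [9, 8, 9, 22, 14, 26, 26, 30, 27]
i ends at 3, j ends at 2: the pointers have crossed (j < i), so scanning stops.

Swap pivot arr[0] with arr[2] to place pivot at position 2: [9, 8, 9, 22, 14, 26, 26, 30, 27]
Pivot position: 2

After partitioning with pivot 9, the array becomes [9, 8, 9, 22, 14, 26, 26, 30, 27]. The pivot is placed at index 2. All elements to the left of the pivot are <= 9, and all elements to the right are > 9.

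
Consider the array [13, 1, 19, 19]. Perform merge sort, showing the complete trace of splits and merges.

Merge sort trace:

Split: [13, 1, 19, 19] -> [13, 1] and [19, 19]
  Split: [13, 1] -> [13] and [1]
  Merge: [13] + [1] -> [1, 13]
  Split: [19, 19] -> [19] and [19]
  Merge: [19] + [19] -> [19, 19]
Merge: [1, 13] + [19, 19] -> [1, 13, 19, 19]

Final sorted array: [1, 13, 19, 19]

The merge sort proceeds by recursively splitting the array and merging sorted halves.
After all merges, the sorted array is [1, 13, 19, 19].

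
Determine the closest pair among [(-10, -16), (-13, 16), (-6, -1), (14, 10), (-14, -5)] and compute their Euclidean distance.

Computing all pairwise distances among 5 points:

d((-10, -16), (-13, 16)) = 32.1403
d((-10, -16), (-6, -1)) = 15.5242
d((-10, -16), (14, 10)) = 35.3836
d((-10, -16), (-14, -5)) = 11.7047
d((-13, 16), (-6, -1)) = 18.3848
d((-13, 16), (14, 10)) = 27.6586
d((-13, 16), (-14, -5)) = 21.0238
d((-6, -1), (14, 10)) = 22.8254
d((-6, -1), (-14, -5)) = 8.9443 <-- minimum
d((14, 10), (-14, -5)) = 31.7648

Closest pair: (-6, -1) and (-14, -5) with distance 8.9443

The closest pair is (-6, -1) and (-14, -5) with Euclidean distance 8.9443. For 5 points, brute-force pairwise comparison is shown above. For large n, the divide-and-conquer algorithm (sort by x, recurse on halves, check the dividing strip) achieves O(n log n).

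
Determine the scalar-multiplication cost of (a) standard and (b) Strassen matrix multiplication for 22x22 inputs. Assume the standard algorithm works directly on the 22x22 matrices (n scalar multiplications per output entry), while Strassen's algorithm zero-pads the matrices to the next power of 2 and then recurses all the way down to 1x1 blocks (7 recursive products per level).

Matrix multiplication for 22x22 matrices:

Strassen's algorithm requires power-of-2 dimensions. Pad 22x22 to 32x32 (next power of 2).

Standard algorithm: 22^3 = 10648 multiplications
Strassen's algorithm: 7^(log2(32)) = 7^5 = 16807 multiplications
Difference: 10648 - 16807 = -6159 (Strassen uses MORE here due to padding overhead — for small or just-over-power-of-2 n, padding can outweigh the per-level savings)

Standard: 10648 multiplications (22^3). Strassen: 16807 multiplications (7^5, after padding to 32x32). Strassen reduces 8 recursive multiplications to 7 at each level.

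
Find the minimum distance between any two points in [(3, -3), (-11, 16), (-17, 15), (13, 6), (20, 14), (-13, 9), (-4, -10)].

Computing all pairwise distances among 7 points:

d((3, -3), (-11, 16)) = 23.6008
d((3, -3), (-17, 15)) = 26.9072
d((3, -3), (13, 6)) = 13.4536
d((3, -3), (20, 14)) = 24.0416
d((3, -3), (-13, 9)) = 20.0
d((3, -3), (-4, -10)) = 9.8995
d((-11, 16), (-17, 15)) = 6.0828 <-- minimum
d((-11, 16), (13, 6)) = 26.0
d((-11, 16), (20, 14)) = 31.0644
d((-11, 16), (-13, 9)) = 7.2801
d((-11, 16), (-4, -10)) = 26.9258
d((-17, 15), (13, 6)) = 31.3209
d((-17, 15), (20, 14)) = 37.0135
d((-17, 15), (-13, 9)) = 7.2111
d((-17, 15), (-4, -10)) = 28.178
d((13, 6), (20, 14)) = 10.6301
d((13, 6), (-13, 9)) = 26.1725
d((13, 6), (-4, -10)) = 23.3452
d((20, 14), (-13, 9)) = 33.3766
d((20, 14), (-4, -10)) = 33.9411
d((-13, 9), (-4, -10)) = 21.0238

Closest pair: (-11, 16) and (-17, 15) with distance 6.0828

The closest pair is (-11, 16) and (-17, 15) with Euclidean distance 6.0828. For 7 points, brute-force pairwise comparison is shown above. For large n, the divide-and-conquer algorithm (sort by x, recurse on halves, check the dividing strip) achieves O(n log n).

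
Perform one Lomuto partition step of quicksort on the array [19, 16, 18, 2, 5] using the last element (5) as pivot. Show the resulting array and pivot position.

Lomuto partition with pivot = 5:

Initial array: [19, 16, 18, 2, 5]

arr[0]=19 > 5: no swap
arr[1]=16 > 5: no swap
arr[2]=18 > 5: no swap
arr[3]=2 <= 5: swap with position 0, array becomes [2, 16, 18, 19, 5]

Place pivot at position 1: [2, 5, 18, 19, 16]
Pivot position: 1

After partitioning with pivot 5, the array becomes [2, 5, 18, 19, 16]. The pivot is placed at index 1. All elements to the left of the pivot are <= 5, and all elements to the right are > 5.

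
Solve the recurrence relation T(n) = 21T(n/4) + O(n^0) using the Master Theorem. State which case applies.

Master Theorem for T(n) = 21T(n/4) + O(n^0):

a = 21, b = 4, c = 0
log_b(a) = log_4(21) = 2.1962

Case 1: c = 0 < log_4(21) = 2.1962
T(n) = O(n^(log_4 21))

For T(n) = 21T(n/4) + O(n^0): log_4(21) = 2.1962. This is Case 1 of the Master Theorem (c < log_b(a), work dominated by leaves), giving O(n^(log_4 21)).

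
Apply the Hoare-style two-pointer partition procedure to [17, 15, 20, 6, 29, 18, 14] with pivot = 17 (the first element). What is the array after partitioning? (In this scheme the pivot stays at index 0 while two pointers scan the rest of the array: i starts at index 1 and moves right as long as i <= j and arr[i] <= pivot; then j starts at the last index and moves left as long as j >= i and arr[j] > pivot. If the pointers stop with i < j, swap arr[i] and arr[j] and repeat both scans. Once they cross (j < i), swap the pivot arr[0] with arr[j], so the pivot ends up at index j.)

Hoare-style two-pointer partition with pivot = 17:

Initial array: [17, 15, 20, 6, 29, 18, 14]

Pointers start at i = 1, j = 6.
i stops at index 2 (arr[2]=20 > 17), j stops at index 6 (arr[6]=14 <= 17): swap arr[2] and arr[6], array becomes [17, 15, 14, 6, 29, 18, 20]
i ends at 4, j ends at 3: the pointers have crossed (j < i), so scanning stops.

Swap pivot arr[0] with arr[3] to place pivot at position 3: [6, 15, 14, 17, 29, 18, 20]
Pivot position: 3

After partitioning with pivot 17, the array becomes [6, 15, 14, 17, 29, 18, 20]. The pivot is placed at index 3. All elements to the left of the pivot are <= 17, and all elements to the right are > 17.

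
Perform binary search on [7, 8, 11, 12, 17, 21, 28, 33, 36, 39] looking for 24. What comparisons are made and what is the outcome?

Binary search for 24 in [7, 8, 11, 12, 17, 21, 28, 33, 36, 39]:

lo=0, hi=9, mid=4, arr[mid]=17 -> 17 < 24, search right half
lo=5, hi=9, mid=7, arr[mid]=33 -> 33 > 24, search left half
lo=5, hi=6, mid=5, arr[mid]=21 -> 21 < 24, search right half
lo=6, hi=6, mid=6, arr[mid]=28 -> 28 > 24, search left half
lo=6 > hi=5, target 24 not found

Binary search determines that 24 is not in the array after 4 comparisons. The search space was exhausted without finding the target.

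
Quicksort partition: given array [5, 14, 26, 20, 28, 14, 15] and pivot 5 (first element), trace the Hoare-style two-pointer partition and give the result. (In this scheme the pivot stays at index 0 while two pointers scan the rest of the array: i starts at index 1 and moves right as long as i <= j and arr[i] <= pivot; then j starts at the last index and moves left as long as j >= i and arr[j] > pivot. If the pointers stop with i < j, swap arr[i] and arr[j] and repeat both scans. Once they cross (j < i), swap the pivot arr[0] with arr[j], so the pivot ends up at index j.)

Hoare-style two-pointer partition with pivot = 5:

Initial array: [5, 14, 26, 20, 28, 14, 15]

Pointers start at i = 1, j = 6.
i ends at 1, j ends at 0: the pointers have crossed (j < i), so scanning stops.

j = 0, so swapping arr[0] with arr[j] leaves the pivot at position 0: [5, 14, 26, 20, 28, 14, 15]
Pivot position: 0

After partitioning with pivot 5, the array becomes [5, 14, 26, 20, 28, 14, 15]. The pivot is placed at index 0. All elements to the left of the pivot are <= 5, and all elements to the right are > 5.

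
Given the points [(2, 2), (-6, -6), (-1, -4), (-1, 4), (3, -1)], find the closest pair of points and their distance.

Computing all pairwise distances among 5 points:

d((2, 2), (-6, -6)) = 11.3137
d((2, 2), (-1, -4)) = 6.7082
d((2, 2), (-1, 4)) = 3.6056
d((2, 2), (3, -1)) = 3.1623 <-- minimum
d((-6, -6), (-1, -4)) = 5.3852
d((-6, -6), (-1, 4)) = 11.1803
d((-6, -6), (3, -1)) = 10.2956
d((-1, -4), (-1, 4)) = 8.0
d((-1, -4), (3, -1)) = 5.0
d((-1, 4), (3, -1)) = 6.4031

Closest pair: (2, 2) and (3, -1) with distance 3.1623

The closest pair is (2, 2) and (3, -1) with Euclidean distance 3.1623. For 5 points, brute-force pairwise comparison is shown above. For large n, the divide-and-conquer algorithm (sort by x, recurse on halves, check the dividing strip) achieves O(n log n).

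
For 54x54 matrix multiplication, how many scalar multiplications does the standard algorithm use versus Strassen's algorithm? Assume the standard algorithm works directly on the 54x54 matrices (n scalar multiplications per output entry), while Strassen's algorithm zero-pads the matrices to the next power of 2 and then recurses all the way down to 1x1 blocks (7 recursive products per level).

Matrix multiplication for 54x54 matrices:

Strassen's algorithm requires power-of-2 dimensions. Pad 54x54 to 64x64 (next power of 2).

Standard algorithm: 54^3 = 157464 multiplications
Strassen's algorithm: 7^(log2(64)) = 7^6 = 117649 multiplications
Savings: 157464 - 117649 = 39815 multiplications

Standard: 157464 multiplications (54^3). Strassen: 117649 multiplications (7^6, after padding to 64x64). Strassen reduces 8 recursive multiplications to 7 at each level.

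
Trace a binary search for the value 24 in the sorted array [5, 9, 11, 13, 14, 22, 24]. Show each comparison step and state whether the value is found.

Binary search for 24 in [5, 9, 11, 13, 14, 22, 24]:

lo=0, hi=6, mid=3, arr[mid]=13 -> 13 < 24, search right half
lo=4, hi=6, mid=5, arr[mid]=22 -> 22 < 24, search right half
lo=6, hi=6, mid=6, arr[mid]=24 -> Found target at index 6!

Binary search finds 24 at index 6 after 3 comparisons. The search repeatedly halves the search space by comparing with the middle element.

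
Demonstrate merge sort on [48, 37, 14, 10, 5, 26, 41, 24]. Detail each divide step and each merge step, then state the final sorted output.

Merge sort trace:

Split: [48, 37, 14, 10, 5, 26, 41, 24] -> [48, 37, 14, 10] and [5, 26, 41, 24]
  Split: [48, 37, 14, 10] -> [48, 37] and [14, 10]
    Split: [48, 37] -> [48] and [37]
    Merge: [48] + [37] -> [37, 48]
    Split: [14, 10] -> [14] and [10]
    Merge: [14] + [10] -> [10, 14]
  Merge: [37, 48] + [10, 14] -> [10, 14, 37, 48]
  Split: [5, 26, 41, 24] -> [5, 26] and [41, 24]
    Split: [5, 26] -> [5] and [26]
    Merge: [5] + [26] -> [5, 26]
    Split: [41, 24] -> [41] and [24]
    Merge: [41] + [24] -> [24, 41]
  Merge: [5, 26] + [24, 41] -> [5, 24, 26, 41]
Merge: [10, 14, 37, 48] + [5, 24, 26, 41] -> [5, 10, 14, 24, 26, 37, 41, 48]

Final sorted array: [5, 10, 14, 24, 26, 37, 41, 48]

The merge sort proceeds by recursively splitting the array and merging sorted halves.
After all merges, the sorted array is [5, 10, 14, 24, 26, 37, 41, 48].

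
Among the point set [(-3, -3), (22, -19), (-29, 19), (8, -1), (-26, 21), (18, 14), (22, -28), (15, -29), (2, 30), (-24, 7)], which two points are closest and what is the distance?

Computing all pairwise distances among 10 points:

d((-3, -3), (22, -19)) = 29.6816
d((-3, -3), (-29, 19)) = 34.0588
d((-3, -3), (8, -1)) = 11.1803
d((-3, -3), (-26, 21)) = 33.2415
d((-3, -3), (18, 14)) = 27.0185
d((-3, -3), (22, -28)) = 35.3553
d((-3, -3), (15, -29)) = 31.6228
d((-3, -3), (2, 30)) = 33.3766
d((-3, -3), (-24, 7)) = 23.2594
d((22, -19), (-29, 19)) = 63.6003
d((22, -19), (8, -1)) = 22.8035
d((22, -19), (-26, 21)) = 62.482
d((22, -19), (18, 14)) = 33.2415
d((22, -19), (22, -28)) = 9.0
d((22, -19), (15, -29)) = 12.2066
d((22, -19), (2, 30)) = 52.9245
d((22, -19), (-24, 7)) = 52.8394
d((-29, 19), (8, -1)) = 42.0595
d((-29, 19), (-26, 21)) = 3.6056 <-- minimum
d((-29, 19), (18, 14)) = 47.2652
d((-29, 19), (22, -28)) = 69.3542
d((-29, 19), (15, -29)) = 65.1153
d((-29, 19), (2, 30)) = 32.8938
d((-29, 19), (-24, 7)) = 13.0
d((8, -1), (-26, 21)) = 40.4969
d((8, -1), (18, 14)) = 18.0278
d((8, -1), (22, -28)) = 30.4138
d((8, -1), (15, -29)) = 28.8617
d((8, -1), (2, 30)) = 31.5753
d((8, -1), (-24, 7)) = 32.9848
d((-26, 21), (18, 14)) = 44.5533
d((-26, 21), (22, -28)) = 68.593
d((-26, 21), (15, -29)) = 64.6607
d((-26, 21), (2, 30)) = 29.4109
d((-26, 21), (-24, 7)) = 14.1421
d((18, 14), (22, -28)) = 42.19
d((18, 14), (15, -29)) = 43.1045
d((18, 14), (2, 30)) = 22.6274
d((18, 14), (-24, 7)) = 42.5793
d((22, -28), (15, -29)) = 7.0711
d((22, -28), (2, 30)) = 61.3514
d((22, -28), (-24, 7)) = 57.8014
d((15, -29), (2, 30)) = 60.4152
d((15, -29), (-24, 7)) = 53.0754
d((2, 30), (-24, 7)) = 34.7131

Closest pair: (-29, 19) and (-26, 21) with distance 3.6056

The closest pair is (-29, 19) and (-26, 21) with Euclidean distance 3.6056. For 10 points, brute-force pairwise comparison is shown above. For large n, the divide-and-conquer algorithm (sort by x, recurse on halves, check the dividing strip) achieves O(n log n).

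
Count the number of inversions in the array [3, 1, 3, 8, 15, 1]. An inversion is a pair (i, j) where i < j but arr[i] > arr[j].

Finding inversions in [3, 1, 3, 8, 15, 1]:

(0, 1): arr[0]=3 > arr[1]=1
(0, 5): arr[0]=3 > arr[5]=1
(2, 5): arr[2]=3 > arr[5]=1
(3, 5): arr[3]=8 > arr[5]=1
(4, 5): arr[4]=15 > arr[5]=1

Total inversions: 5

The array has 5 inversion(s): (0,1), (0,5), (2,5), (3,5), (4,5). Each pair (i,j) satisfies i < j and arr[i] > arr[j].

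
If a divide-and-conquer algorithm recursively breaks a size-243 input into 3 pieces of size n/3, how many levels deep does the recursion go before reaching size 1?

For divide and conquer with division factor 3:

Problem sizes at each level:
Level 0: 243
Level 1: 81
Level 2: 27
Level 3: 9
Level 4: 3
Level 5: 1

The root is level 0 and the size-1 base case is level 5 (the tree spans levels 0 through 5, i.e. 6 levels counting the root), so the depth is the number of divisions: log_3(243) = 5

The recursion tree depth is log_3(243) = 5. At each level, the problem size is divided by 3, so it takes 5 divisions to reduce to a base case of size 1. The algorithm makes 3 recursive calls at each level.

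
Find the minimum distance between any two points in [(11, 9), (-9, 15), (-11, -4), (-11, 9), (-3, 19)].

Computing all pairwise distances among 5 points:

d((11, 9), (-9, 15)) = 20.8806
d((11, 9), (-11, -4)) = 25.5539
d((11, 9), (-11, 9)) = 22.0
d((11, 9), (-3, 19)) = 17.2047
d((-9, 15), (-11, -4)) = 19.105
d((-9, 15), (-11, 9)) = 6.3246 <-- minimum
d((-9, 15), (-3, 19)) = 7.2111
d((-11, -4), (-11, 9)) = 13.0
d((-11, -4), (-3, 19)) = 24.3516
d((-11, 9), (-3, 19)) = 12.8062

Closest pair: (-9, 15) and (-11, 9) with distance 6.3246

The closest pair is (-9, 15) and (-11, 9) with Euclidean distance 6.3246. For 5 points, brute-force pairwise comparison is shown above. For large n, the divide-and-conquer algorithm (sort by x, recurse on halves, check the dividing strip) achieves O(n log n).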